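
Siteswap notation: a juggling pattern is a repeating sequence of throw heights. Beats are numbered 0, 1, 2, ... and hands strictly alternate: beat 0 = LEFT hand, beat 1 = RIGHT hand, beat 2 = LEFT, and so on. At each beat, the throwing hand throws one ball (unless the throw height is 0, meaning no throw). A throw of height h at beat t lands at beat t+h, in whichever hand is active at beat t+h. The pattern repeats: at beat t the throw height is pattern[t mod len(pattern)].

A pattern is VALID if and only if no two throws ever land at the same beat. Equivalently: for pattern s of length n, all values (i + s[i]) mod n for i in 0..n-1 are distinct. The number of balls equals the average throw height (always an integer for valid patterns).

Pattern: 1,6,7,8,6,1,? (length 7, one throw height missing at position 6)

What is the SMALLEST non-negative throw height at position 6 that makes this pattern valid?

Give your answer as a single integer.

Answer: 6

Derivation:
i=0: (0 + 1) mod 7 = 1
i=1: (1 + 6) mod 7 = 0
i=2: (2 + 7) mod 7 = 2
i=3: (3 + 8) mod 7 = 4
i=4: (4 + 6) mod 7 = 3
i=5: (5 + 1) mod 7 = 6
i=6: s[i]=? (unknown)
Known residues: [0, 1, 2, 3, 4, 6]; need a permutation of 0..6, so missing residue r = 5
Need (6 + s) mod 7 = 5; smallest s = (5 - 6) mod 7 = 6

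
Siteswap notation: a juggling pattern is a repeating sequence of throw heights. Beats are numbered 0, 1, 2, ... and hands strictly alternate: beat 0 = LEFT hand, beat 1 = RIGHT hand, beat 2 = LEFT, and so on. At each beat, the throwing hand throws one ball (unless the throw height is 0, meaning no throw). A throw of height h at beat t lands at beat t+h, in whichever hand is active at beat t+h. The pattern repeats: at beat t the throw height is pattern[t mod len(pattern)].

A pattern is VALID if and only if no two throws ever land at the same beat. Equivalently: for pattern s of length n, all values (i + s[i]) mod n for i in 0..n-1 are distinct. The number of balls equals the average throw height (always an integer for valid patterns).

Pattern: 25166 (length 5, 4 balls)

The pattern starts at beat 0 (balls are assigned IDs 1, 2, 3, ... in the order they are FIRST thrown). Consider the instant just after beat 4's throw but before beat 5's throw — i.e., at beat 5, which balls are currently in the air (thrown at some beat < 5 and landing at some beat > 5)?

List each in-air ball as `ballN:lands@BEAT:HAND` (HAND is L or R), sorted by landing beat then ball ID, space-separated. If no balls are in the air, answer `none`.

Beat 0 (L): throw ball1 h=2 -> lands@2:L; in-air after throw: [b1@2:L]
Beat 1 (R): throw ball2 h=5 -> lands@6:L; in-air after throw: [b1@2:L b2@6:L]
Beat 2 (L): throw ball1 h=1 -> lands@3:R; in-air after throw: [b1@3:R b2@6:L]
Beat 3 (R): throw ball1 h=6 -> lands@9:R; in-air after throw: [b2@6:L b1@9:R]
Beat 4 (L): throw ball3 h=6 -> lands@10:L; in-air after throw: [b2@6:L b1@9:R b3@10:L]
Beat 5 (R): throw ball4 h=2 -> lands@7:R; in-air after throw: [b2@6:L b4@7:R b1@9:R b3@10:L]

Answer: ball2:lands@6:L ball1:lands@9:R ball3:lands@10:L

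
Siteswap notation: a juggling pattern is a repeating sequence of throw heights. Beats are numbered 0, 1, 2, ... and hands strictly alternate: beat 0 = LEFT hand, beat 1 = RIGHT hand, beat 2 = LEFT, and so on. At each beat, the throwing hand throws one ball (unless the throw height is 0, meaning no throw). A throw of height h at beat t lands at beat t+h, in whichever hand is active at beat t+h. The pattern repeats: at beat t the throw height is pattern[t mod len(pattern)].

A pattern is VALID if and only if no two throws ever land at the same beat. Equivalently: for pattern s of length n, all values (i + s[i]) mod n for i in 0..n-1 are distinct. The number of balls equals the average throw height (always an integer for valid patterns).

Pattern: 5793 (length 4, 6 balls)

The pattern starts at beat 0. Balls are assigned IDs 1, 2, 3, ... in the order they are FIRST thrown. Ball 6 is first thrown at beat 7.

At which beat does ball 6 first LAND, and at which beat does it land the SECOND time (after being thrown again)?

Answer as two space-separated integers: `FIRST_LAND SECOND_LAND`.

Beat 0 (L): throw ball1 h=5 -> lands@5:R; in-air after throw: [b1@5:R]
Beat 1 (R): throw ball2 h=7 -> lands@8:L; in-air after throw: [b1@5:R b2@8:L]
Beat 2 (L): throw ball3 h=9 -> lands@11:R; in-air after throw: [b1@5:R b2@8:L b3@11:R]
Beat 3 (R): throw ball4 h=3 -> lands@6:L; in-air after throw: [b1@5:R b4@6:L b2@8:L b3@11:R]
Beat 4 (L): throw ball5 h=5 -> lands@9:R; in-air after throw: [b1@5:R b4@6:L b2@8:L b5@9:R b3@11:R]
Beat 5 (R): throw ball1 h=7 -> lands@12:L; in-air after throw: [b4@6:L b2@8:L b5@9:R b3@11:R b1@12:L]
Beat 6 (L): throw ball4 h=9 -> lands@15:R; in-air after throw: [b2@8:L b5@9:R b3@11:R b1@12:L b4@15:R]
Beat 7 (R): throw ball6 h=3 -> lands@10:L; in-air after throw: [b2@8:L b5@9:R b6@10:L b3@11:R b1@12:L b4@15:R]
Beat 8 (L): throw ball2 h=5 -> lands@13:R; in-air after throw: [b5@9:R b6@10:L b3@11:R b1@12:L b2@13:R b4@15:R]
Beat 9 (R): throw ball5 h=7 -> lands@16:L; in-air after throw: [b6@10:L b3@11:R b1@12:L b2@13:R b4@15:R b5@16:L]
Beat 10 (L): throw ball6 h=9 -> lands@19:R; in-air after throw: [b3@11:R b1@12:L b2@13:R b4@15:R b5@16:L b6@19:R]
Beat 11 (R): throw ball3 h=3 -> lands@14:L; in-air after throw: [b1@12:L b2@13:R b3@14:L b4@15:R b5@16:L b6@19:R]
Beat 12 (L): throw ball1 h=5 -> lands@17:R; in-air after throw: [b2@13:R b3@14:L b4@15:R b5@16:L b1@17:R b6@19:R]
Beat 13 (R): throw ball2 h=7 -> lands@20:L; in-air after throw: [b3@14:L b4@15:R b5@16:L b1@17:R b6@19:R b2@20:L]
Beat 14 (L): throw ball3 h=9 -> lands@23:R; in-air after throw: [b4@15:R b5@16:L b1@17:R b6@19:R b2@20:L b3@23:R]
Beat 15 (R): throw ball4 h=3 -> lands@18:L; in-air after throw: [b5@16:L b1@17:R b4@18:L b6@19:R b2@20:L b3@23:R]
Beat 16 (L): throw ball5 h=5 -> lands@21:R; in-air after throw: [b1@17:R b4@18:L b6@19:R b2@20:L b5@21:R b3@23:R]
Beat 17 (R): throw ball1 h=7 -> lands@24:L; in-air after throw: [b4@18:L b6@19:R b2@20:L b5@21:R b3@23:R b1@24:L]
Beat 18 (L): throw ball4 h=9 -> lands@27:R; in-air after throw: [b6@19:R b2@20:L b5@21:R b3@23:R b1@24:L b4@27:R]
Beat 19 (R): throw ball6 h=3 -> lands@22:L; in-air after throw: [b2@20:L b5@21:R b6@22:L b3@23:R b1@24:L b4@27:R]
Ball 6: thrown@7 h=3 -> first land @10; rethrown@10 h=9 -> second land @19

Answer: 10 19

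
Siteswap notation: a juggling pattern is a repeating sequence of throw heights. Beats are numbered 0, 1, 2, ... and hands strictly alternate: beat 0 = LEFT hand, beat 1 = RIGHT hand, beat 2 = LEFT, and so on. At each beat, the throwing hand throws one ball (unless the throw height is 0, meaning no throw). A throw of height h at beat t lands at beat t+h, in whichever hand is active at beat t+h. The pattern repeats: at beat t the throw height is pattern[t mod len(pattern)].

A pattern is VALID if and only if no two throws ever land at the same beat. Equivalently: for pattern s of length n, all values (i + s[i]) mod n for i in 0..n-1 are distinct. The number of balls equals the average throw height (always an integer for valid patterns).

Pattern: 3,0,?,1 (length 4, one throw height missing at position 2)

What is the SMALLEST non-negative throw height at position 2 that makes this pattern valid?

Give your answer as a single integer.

Answer: 0

Derivation:
i=0: (0 + 3) mod 4 = 3
i=1: (1 + 0) mod 4 = 1
i=2: s[i]=? (unknown)
i=3: (3 + 1) mod 4 = 0
Known residues: [0, 1, 3]; need a permutation of 0..3, so missing residue r = 2
Need (2 + s) mod 4 = 2; smallest s = (2 - 2) mod 4 = 0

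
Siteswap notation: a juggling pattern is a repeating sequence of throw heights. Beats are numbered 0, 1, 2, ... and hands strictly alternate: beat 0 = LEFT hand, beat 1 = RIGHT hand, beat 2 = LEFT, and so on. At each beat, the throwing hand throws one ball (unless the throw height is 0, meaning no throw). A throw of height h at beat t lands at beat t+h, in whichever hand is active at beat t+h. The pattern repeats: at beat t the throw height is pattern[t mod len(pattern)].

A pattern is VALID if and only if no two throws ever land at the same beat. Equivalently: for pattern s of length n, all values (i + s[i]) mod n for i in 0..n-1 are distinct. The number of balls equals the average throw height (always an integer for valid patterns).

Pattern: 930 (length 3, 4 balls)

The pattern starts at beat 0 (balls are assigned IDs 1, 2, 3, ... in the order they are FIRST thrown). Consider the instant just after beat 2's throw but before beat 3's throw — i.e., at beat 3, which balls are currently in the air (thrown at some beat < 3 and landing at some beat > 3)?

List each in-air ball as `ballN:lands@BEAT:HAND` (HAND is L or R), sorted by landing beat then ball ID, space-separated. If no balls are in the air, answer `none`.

Beat 0 (L): throw ball1 h=9 -> lands@9:R; in-air after throw: [b1@9:R]
Beat 1 (R): throw ball2 h=3 -> lands@4:L; in-air after throw: [b2@4:L b1@9:R]
Beat 3 (R): throw ball3 h=9 -> lands@12:L; in-air after throw: [b2@4:L b1@9:R b3@12:L]

Answer: ball2:lands@4:L ball1:lands@9:R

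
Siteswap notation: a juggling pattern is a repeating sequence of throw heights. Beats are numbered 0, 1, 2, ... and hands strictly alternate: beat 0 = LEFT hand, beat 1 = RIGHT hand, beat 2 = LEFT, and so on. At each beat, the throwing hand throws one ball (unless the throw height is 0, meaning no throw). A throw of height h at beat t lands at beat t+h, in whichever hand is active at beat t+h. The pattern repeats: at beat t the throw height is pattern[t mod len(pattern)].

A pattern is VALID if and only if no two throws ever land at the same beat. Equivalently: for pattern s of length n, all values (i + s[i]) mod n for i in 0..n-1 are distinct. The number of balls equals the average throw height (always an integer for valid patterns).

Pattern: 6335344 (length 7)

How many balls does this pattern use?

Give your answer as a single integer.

Answer: 4

Derivation:
Pattern = [6, 3, 3, 5, 3, 4, 4], length n = 7
  position 0: throw height = 6, running sum = 6
  position 1: throw height = 3, running sum = 9
  position 2: throw height = 3, running sum = 12
  position 3: throw height = 5, running sum = 17
  position 4: throw height = 3, running sum = 20
  position 5: throw height = 4, running sum = 24
  position 6: throw height = 4, running sum = 28
Total sum = 28; balls = sum / n = 28 / 7 = 4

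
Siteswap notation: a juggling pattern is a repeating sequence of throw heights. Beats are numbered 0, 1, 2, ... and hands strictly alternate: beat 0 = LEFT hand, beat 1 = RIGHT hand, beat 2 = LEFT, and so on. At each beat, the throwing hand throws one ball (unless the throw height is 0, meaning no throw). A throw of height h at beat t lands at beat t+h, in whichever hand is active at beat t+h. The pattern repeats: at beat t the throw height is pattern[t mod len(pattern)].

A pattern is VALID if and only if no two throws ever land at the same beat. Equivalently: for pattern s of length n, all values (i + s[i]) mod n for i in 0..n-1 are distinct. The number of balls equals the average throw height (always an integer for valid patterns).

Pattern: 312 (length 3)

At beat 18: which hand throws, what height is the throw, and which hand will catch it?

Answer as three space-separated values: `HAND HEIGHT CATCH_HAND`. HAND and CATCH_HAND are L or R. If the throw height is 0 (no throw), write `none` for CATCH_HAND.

Answer: L 3 R

Derivation:
Beat 18: 18 mod 2 = 0, so hand = L
Throw height = pattern[18 mod 3] = pattern[0] = 3
Lands at beat 18+3=21, 21 mod 2 = 1, so catch hand = R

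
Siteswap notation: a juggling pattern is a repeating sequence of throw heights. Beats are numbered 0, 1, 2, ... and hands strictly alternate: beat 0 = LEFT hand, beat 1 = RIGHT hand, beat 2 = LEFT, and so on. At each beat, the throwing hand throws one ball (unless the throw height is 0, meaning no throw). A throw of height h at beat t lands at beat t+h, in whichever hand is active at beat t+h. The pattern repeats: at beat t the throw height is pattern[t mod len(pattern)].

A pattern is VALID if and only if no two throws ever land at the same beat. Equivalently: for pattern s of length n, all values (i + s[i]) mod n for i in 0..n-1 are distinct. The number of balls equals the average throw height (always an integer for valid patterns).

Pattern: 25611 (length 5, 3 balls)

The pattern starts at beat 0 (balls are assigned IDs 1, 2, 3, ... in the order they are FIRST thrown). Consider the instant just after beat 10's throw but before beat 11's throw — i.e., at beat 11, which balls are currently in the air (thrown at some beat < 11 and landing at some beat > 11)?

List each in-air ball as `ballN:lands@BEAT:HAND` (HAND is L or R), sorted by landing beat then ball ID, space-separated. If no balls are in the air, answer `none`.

Answer: ball1:lands@12:L ball3:lands@13:R

Derivation:
Beat 0 (L): throw ball1 h=2 -> lands@2:L; in-air after throw: [b1@2:L]
Beat 1 (R): throw ball2 h=5 -> lands@6:L; in-air after throw: [b1@2:L b2@6:L]
Beat 2 (L): throw ball1 h=6 -> lands@8:L; in-air after throw: [b2@6:L b1@8:L]
Beat 3 (R): throw ball3 h=1 -> lands@4:L; in-air after throw: [b3@4:L b2@6:L b1@8:L]
Beat 4 (L): throw ball3 h=1 -> lands@5:R; in-air after throw: [b3@5:R b2@6:L b1@8:L]
Beat 5 (R): throw ball3 h=2 -> lands@7:R; in-air after throw: [b2@6:L b3@7:R b1@8:L]
Beat 6 (L): throw ball2 h=5 -> lands@11:R; in-air after throw: [b3@7:R b1@8:L b2@11:R]
Beat 7 (R): throw ball3 h=6 -> lands@13:R; in-air after throw: [b1@8:L b2@11:R b3@13:R]
Beat 8 (L): throw ball1 h=1 -> lands@9:R; in-air after throw: [b1@9:R b2@11:R b3@13:R]
Beat 9 (R): throw ball1 h=1 -> lands@10:L; in-air after throw: [b1@10:L b2@11:R b3@13:R]
Beat 10 (L): throw ball1 h=2 -> lands@12:L; in-air after throw: [b2@11:R b1@12:L b3@13:R]
Beat 11 (R): throw ball2 h=5 -> lands@16:L; in-air after throw: [b1@12:L b3@13:R b2@16:L]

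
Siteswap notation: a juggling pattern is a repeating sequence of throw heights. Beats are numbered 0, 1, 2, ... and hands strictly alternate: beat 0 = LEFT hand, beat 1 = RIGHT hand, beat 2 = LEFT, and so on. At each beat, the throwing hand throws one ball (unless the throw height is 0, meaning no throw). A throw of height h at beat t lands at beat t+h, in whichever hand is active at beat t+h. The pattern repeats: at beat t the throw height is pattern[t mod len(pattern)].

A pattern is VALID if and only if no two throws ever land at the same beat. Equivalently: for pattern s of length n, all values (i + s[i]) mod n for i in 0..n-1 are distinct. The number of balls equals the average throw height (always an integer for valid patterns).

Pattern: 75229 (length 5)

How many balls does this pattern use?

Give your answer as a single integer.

Pattern = [7, 5, 2, 2, 9], length n = 5
  position 0: throw height = 7, running sum = 7
  position 1: throw height = 5, running sum = 12
  position 2: throw height = 2, running sum = 14
  position 3: throw height = 2, running sum = 16
  position 4: throw height = 9, running sum = 25
Total sum = 25; balls = sum / n = 25 / 5 = 5

Answer: 5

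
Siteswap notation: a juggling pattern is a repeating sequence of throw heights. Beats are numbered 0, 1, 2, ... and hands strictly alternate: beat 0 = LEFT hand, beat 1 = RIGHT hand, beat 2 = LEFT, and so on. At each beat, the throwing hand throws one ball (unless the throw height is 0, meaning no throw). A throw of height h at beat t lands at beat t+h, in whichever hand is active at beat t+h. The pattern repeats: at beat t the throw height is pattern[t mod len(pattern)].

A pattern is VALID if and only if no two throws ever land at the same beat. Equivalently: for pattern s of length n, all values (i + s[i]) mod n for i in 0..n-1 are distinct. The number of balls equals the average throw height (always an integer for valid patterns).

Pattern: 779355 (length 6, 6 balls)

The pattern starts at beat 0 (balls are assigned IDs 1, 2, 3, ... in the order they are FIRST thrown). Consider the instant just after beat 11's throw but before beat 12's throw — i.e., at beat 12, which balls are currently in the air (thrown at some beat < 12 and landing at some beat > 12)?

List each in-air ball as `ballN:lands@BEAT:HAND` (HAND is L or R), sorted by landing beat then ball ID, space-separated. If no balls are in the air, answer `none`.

Beat 0 (L): throw ball1 h=7 -> lands@7:R; in-air after throw: [b1@7:R]
Beat 1 (R): throw ball2 h=7 -> lands@8:L; in-air after throw: [b1@7:R b2@8:L]
Beat 2 (L): throw ball3 h=9 -> lands@11:R; in-air after throw: [b1@7:R b2@8:L b3@11:R]
Beat 3 (R): throw ball4 h=3 -> lands@6:L; in-air after throw: [b4@6:L b1@7:R b2@8:L b3@11:R]
Beat 4 (L): throw ball5 h=5 -> lands@9:R; in-air after throw: [b4@6:L b1@7:R b2@8:L b5@9:R b3@11:R]
Beat 5 (R): throw ball6 h=5 -> lands@10:L; in-air after throw: [b4@6:L b1@7:R b2@8:L b5@9:R b6@10:L b3@11:R]
Beat 6 (L): throw ball4 h=7 -> lands@13:R; in-air after throw: [b1@7:R b2@8:L b5@9:R b6@10:L b3@11:R b4@13:R]
Beat 7 (R): throw ball1 h=7 -> lands@14:L; in-air after throw: [b2@8:L b5@9:R b6@10:L b3@11:R b4@13:R b1@14:L]
Beat 8 (L): throw ball2 h=9 -> lands@17:R; in-air after throw: [b5@9:R b6@10:L b3@11:R b4@13:R b1@14:L b2@17:R]
Beat 9 (R): throw ball5 h=3 -> lands@12:L; in-air after throw: [b6@10:L b3@11:R b5@12:L b4@13:R b1@14:L b2@17:R]
Beat 10 (L): throw ball6 h=5 -> lands@15:R; in-air after throw: [b3@11:R b5@12:L b4@13:R b1@14:L b6@15:R b2@17:R]
Beat 11 (R): throw ball3 h=5 -> lands@16:L; in-air after throw: [b5@12:L b4@13:R b1@14:L b6@15:R b3@16:L b2@17:R]
Beat 12 (L): throw ball5 h=7 -> lands@19:R; in-air after throw: [b4@13:R b1@14:L b6@15:R b3@16:L b2@17:R b5@19:R]

Answer: ball4:lands@13:R ball1:lands@14:L ball6:lands@15:R ball3:lands@16:L ball2:lands@17:R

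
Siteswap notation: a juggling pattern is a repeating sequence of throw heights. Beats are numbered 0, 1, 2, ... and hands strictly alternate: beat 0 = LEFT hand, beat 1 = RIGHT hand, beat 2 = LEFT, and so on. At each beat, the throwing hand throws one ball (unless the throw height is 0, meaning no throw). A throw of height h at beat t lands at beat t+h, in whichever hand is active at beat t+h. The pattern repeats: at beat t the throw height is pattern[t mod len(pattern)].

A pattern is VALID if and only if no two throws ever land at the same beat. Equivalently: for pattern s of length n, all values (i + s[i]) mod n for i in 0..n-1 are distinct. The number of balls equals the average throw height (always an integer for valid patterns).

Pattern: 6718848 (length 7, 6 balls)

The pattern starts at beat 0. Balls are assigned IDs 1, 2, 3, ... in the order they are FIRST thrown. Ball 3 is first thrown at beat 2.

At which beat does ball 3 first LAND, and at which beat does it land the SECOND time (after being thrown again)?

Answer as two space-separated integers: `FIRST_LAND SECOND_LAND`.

Answer: 3 11

Derivation:
Beat 0 (L): throw ball1 h=6 -> lands@6:L; in-air after throw: [b1@6:L]
Beat 1 (R): throw ball2 h=7 -> lands@8:L; in-air after throw: [b1@6:L b2@8:L]
Beat 2 (L): throw ball3 h=1 -> lands@3:R; in-air after throw: [b3@3:R b1@6:L b2@8:L]
Beat 3 (R): throw ball3 h=8 -> lands@11:R; in-air after throw: [b1@6:L b2@8:L b3@11:R]
Beat 4 (L): throw ball4 h=8 -> lands@12:L; in-air after throw: [b1@6:L b2@8:L b3@11:R b4@12:L]
Beat 5 (R): throw ball5 h=4 -> lands@9:R; in-air after throw: [b1@6:L b2@8:L b5@9:R b3@11:R b4@12:L]
Beat 6 (L): throw ball1 h=8 -> lands@14:L; in-air after throw: [b2@8:L b5@9:R b3@11:R b4@12:L b1@14:L]
Beat 7 (R): throw ball6 h=6 -> lands@13:R; in-air after throw: [b2@8:L b5@9:R b3@11:R b4@12:L b6@13:R b1@14:L]
Beat 8 (L): throw ball2 h=7 -> lands@15:R; in-air after throw: [b5@9:R b3@11:R b4@12:L b6@13:R b1@14:L b2@15:R]
Beat 9 (R): throw ball5 h=1 -> lands@10:L; in-air after throw: [b5@10:L b3@11:R b4@12:L b6@13:R b1@14:L b2@15:R]
Beat 10 (L): throw ball5 h=8 -> lands@18:L; in-air after throw: [b3@11:R b4@12:L b6@13:R b1@14:L b2@15:R b5@18:L]
Beat 11 (R): throw ball3 h=8 -> lands@19:R; in-air after throw: [b4@12:L b6@13:R b1@14:L b2@15:R b5@18:L b3@19:R]
Ball 3: thrown@2 h=1 -> first land @3; rethrown@3 h=8 -> second land @11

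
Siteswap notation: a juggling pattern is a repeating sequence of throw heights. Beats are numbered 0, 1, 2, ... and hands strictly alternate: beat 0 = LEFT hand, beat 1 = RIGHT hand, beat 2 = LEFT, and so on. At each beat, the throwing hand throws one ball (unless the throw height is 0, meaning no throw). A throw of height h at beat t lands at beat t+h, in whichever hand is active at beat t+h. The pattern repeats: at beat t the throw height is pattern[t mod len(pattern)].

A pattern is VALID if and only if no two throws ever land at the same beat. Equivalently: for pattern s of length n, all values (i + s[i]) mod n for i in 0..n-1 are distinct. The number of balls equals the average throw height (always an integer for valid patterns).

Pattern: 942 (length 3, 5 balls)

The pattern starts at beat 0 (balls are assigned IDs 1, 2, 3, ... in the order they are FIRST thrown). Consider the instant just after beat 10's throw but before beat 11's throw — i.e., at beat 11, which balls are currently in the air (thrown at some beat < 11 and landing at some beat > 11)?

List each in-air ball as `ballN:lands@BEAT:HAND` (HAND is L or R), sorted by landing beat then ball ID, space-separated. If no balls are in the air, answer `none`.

Answer: ball4:lands@12:L ball3:lands@14:L ball5:lands@15:R ball1:lands@18:L

Derivation:
Beat 0 (L): throw ball1 h=9 -> lands@9:R; in-air after throw: [b1@9:R]
Beat 1 (R): throw ball2 h=4 -> lands@5:R; in-air after throw: [b2@5:R b1@9:R]
Beat 2 (L): throw ball3 h=2 -> lands@4:L; in-air after throw: [b3@4:L b2@5:R b1@9:R]
Beat 3 (R): throw ball4 h=9 -> lands@12:L; in-air after throw: [b3@4:L b2@5:R b1@9:R b4@12:L]
Beat 4 (L): throw ball3 h=4 -> lands@8:L; in-air after throw: [b2@5:R b3@8:L b1@9:R b4@12:L]
Beat 5 (R): throw ball2 h=2 -> lands@7:R; in-air after throw: [b2@7:R b3@8:L b1@9:R b4@12:L]
Beat 6 (L): throw ball5 h=9 -> lands@15:R; in-air after throw: [b2@7:R b3@8:L b1@9:R b4@12:L b5@15:R]
Beat 7 (R): throw ball2 h=4 -> lands@11:R; in-air after throw: [b3@8:L b1@9:R b2@11:R b4@12:L b5@15:R]
Beat 8 (L): throw ball3 h=2 -> lands@10:L; in-air after throw: [b1@9:R b3@10:L b2@11:R b4@12:L b5@15:R]
Beat 9 (R): throw ball1 h=9 -> lands@18:L; in-air after throw: [b3@10:L b2@11:R b4@12:L b5@15:R b1@18:L]
Beat 10 (L): throw ball3 h=4 -> lands@14:L; in-air after throw: [b2@11:R b4@12:L b3@14:L b5@15:R b1@18:L]
Beat 11 (R): throw ball2 h=2 -> lands@13:R; in-air after throw: [b4@12:L b2@13:R b3@14:L b5@15:R b1@18:L]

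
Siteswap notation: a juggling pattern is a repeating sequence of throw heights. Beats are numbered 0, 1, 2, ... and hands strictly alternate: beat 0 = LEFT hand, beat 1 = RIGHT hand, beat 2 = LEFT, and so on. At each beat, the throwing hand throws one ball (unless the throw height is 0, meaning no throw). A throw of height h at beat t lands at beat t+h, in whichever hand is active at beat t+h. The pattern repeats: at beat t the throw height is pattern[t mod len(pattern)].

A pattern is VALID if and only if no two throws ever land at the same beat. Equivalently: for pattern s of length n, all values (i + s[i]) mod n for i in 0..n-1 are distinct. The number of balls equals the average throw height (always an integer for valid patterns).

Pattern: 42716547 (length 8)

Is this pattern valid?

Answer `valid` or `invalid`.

Answer: invalid

Derivation:
i=0: (i + s[i]) mod n = (0 + 4) mod 8 = 4
i=1: (i + s[i]) mod n = (1 + 2) mod 8 = 3
i=2: (i + s[i]) mod n = (2 + 7) mod 8 = 1
i=3: (i + s[i]) mod n = (3 + 1) mod 8 = 4
i=4: (i + s[i]) mod n = (4 + 6) mod 8 = 2
i=5: (i + s[i]) mod n = (5 + 5) mod 8 = 2
i=6: (i + s[i]) mod n = (6 + 4) mod 8 = 2
i=7: (i + s[i]) mod n = (7 + 7) mod 8 = 6
Residues: [4, 3, 1, 4, 2, 2, 2, 6], distinct: False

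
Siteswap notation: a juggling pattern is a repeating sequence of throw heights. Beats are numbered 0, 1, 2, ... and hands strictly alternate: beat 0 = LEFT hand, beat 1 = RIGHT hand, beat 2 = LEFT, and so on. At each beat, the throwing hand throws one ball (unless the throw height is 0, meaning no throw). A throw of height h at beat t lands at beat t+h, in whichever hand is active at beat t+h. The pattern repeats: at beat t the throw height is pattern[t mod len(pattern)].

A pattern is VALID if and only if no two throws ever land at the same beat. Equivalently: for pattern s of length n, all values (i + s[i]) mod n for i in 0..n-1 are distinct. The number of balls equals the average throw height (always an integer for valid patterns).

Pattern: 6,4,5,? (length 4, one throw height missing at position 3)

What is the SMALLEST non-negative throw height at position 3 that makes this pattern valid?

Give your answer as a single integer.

Answer: 1

Derivation:
i=0: (0 + 6) mod 4 = 2
i=1: (1 + 4) mod 4 = 1
i=2: (2 + 5) mod 4 = 3
i=3: s[i]=? (unknown)
Known residues: [1, 2, 3]; need a permutation of 0..3, so missing residue r = 0
Need (3 + s) mod 4 = 0; smallest s = (0 - 3) mod 4 = 1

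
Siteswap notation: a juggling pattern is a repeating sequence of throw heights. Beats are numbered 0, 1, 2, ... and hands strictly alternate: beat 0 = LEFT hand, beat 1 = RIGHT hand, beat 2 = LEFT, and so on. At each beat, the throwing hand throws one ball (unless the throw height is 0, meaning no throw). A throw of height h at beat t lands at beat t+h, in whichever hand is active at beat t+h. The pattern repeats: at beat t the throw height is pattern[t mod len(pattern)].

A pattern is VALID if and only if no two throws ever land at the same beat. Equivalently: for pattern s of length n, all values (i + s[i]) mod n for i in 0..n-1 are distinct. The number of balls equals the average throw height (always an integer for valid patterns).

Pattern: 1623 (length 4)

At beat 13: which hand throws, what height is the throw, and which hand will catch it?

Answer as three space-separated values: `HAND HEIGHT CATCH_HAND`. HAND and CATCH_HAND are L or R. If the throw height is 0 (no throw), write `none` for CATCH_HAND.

Answer: R 6 R

Derivation:
Beat 13: 13 mod 2 = 1, so hand = R
Throw height = pattern[13 mod 4] = pattern[1] = 6
Lands at beat 13+6=19, 19 mod 2 = 1, so catch hand = R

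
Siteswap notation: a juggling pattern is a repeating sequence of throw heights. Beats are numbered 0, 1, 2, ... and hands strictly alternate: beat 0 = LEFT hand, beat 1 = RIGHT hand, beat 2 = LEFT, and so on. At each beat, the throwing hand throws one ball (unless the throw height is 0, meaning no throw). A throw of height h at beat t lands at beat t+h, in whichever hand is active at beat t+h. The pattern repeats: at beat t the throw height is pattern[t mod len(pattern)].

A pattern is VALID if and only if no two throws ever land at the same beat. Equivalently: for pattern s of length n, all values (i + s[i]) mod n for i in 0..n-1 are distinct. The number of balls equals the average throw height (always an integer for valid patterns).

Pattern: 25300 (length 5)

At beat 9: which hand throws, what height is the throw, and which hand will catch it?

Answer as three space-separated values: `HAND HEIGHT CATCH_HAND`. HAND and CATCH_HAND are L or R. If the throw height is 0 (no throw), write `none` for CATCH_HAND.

Answer: R 0 none

Derivation:
Beat 9: 9 mod 2 = 1, so hand = R
Throw height = pattern[9 mod 5] = pattern[4] = 0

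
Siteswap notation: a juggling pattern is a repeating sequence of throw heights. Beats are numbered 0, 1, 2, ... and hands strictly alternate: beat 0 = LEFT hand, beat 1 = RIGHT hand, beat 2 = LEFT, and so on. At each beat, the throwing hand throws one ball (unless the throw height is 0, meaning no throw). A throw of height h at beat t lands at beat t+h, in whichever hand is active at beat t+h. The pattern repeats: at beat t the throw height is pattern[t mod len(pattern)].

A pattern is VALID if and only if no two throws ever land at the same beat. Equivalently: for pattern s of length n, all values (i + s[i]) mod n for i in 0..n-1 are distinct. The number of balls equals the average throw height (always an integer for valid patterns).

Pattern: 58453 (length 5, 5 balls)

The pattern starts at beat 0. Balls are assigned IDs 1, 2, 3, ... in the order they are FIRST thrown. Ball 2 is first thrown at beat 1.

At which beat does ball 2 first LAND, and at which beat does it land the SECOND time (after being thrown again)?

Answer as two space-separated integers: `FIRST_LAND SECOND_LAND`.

Answer: 9 12

Derivation:
Beat 0 (L): throw ball1 h=5 -> lands@5:R; in-air after throw: [b1@5:R]
Beat 1 (R): throw ball2 h=8 -> lands@9:R; in-air after throw: [b1@5:R b2@9:R]
Beat 2 (L): throw ball3 h=4 -> lands@6:L; in-air after throw: [b1@5:R b3@6:L b2@9:R]
Beat 3 (R): throw ball4 h=5 -> lands@8:L; in-air after throw: [b1@5:R b3@6:L b4@8:L b2@9:R]
Beat 4 (L): throw ball5 h=3 -> lands@7:R; in-air after throw: [b1@5:R b3@6:L b5@7:R b4@8:L b2@9:R]
Beat 5 (R): throw ball1 h=5 -> lands@10:L; in-air after throw: [b3@6:L b5@7:R b4@8:L b2@9:R b1@10:L]
Beat 6 (L): throw ball3 h=8 -> lands@14:L; in-air after throw: [b5@7:R b4@8:L b2@9:R b1@10:L b3@14:L]
Beat 7 (R): throw ball5 h=4 -> lands@11:R; in-air after throw: [b4@8:L b2@9:R b1@10:L b5@11:R b3@14:L]
Beat 8 (L): throw ball4 h=5 -> lands@13:R; in-air after throw: [b2@9:R b1@10:L b5@11:R b4@13:R b3@14:L]
Beat 9 (R): throw ball2 h=3 -> lands@12:L; in-air after throw: [b1@10:L b5@11:R b2@12:L b4@13:R b3@14:L]
Beat 10 (L): throw ball1 h=5 -> lands@15:R; in-air after throw: [b5@11:R b2@12:L b4@13:R b3@14:L b1@15:R]
Beat 11 (R): throw ball5 h=8 -> lands@19:R; in-air after throw: [b2@12:L b4@13:R b3@14:L b1@15:R b5@19:R]
Beat 12 (L): throw ball2 h=4 -> lands@16:L; in-air after throw: [b4@13:R b3@14:L b1@15:R b2@16:L b5@19:R]
Ball 2: thrown@1 h=8 -> first land @9; rethrown@9 h=3 -> second land @12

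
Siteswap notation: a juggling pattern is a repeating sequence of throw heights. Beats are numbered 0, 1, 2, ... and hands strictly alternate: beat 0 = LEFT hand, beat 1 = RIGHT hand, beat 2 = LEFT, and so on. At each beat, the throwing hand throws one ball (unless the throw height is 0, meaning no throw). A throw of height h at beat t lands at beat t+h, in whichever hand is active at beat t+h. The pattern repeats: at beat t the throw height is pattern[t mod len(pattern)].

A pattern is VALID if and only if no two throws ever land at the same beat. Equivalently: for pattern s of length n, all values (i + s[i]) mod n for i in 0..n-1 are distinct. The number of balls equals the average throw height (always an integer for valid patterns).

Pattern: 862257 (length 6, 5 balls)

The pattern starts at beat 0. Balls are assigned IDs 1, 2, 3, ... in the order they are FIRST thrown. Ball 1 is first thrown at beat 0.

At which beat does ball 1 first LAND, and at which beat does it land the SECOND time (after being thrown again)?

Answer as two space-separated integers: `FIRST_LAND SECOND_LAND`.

Beat 0 (L): throw ball1 h=8 -> lands@8:L; in-air after throw: [b1@8:L]
Beat 1 (R): throw ball2 h=6 -> lands@7:R; in-air after throw: [b2@7:R b1@8:L]
Beat 2 (L): throw ball3 h=2 -> lands@4:L; in-air after throw: [b3@4:L b2@7:R b1@8:L]
Beat 3 (R): throw ball4 h=2 -> lands@5:R; in-air after throw: [b3@4:L b4@5:R b2@7:R b1@8:L]
Beat 4 (L): throw ball3 h=5 -> lands@9:R; in-air after throw: [b4@5:R b2@7:R b1@8:L b3@9:R]
Beat 5 (R): throw ball4 h=7 -> lands@12:L; in-air after throw: [b2@7:R b1@8:L b3@9:R b4@12:L]
Beat 6 (L): throw ball5 h=8 -> lands@14:L; in-air after throw: [b2@7:R b1@8:L b3@9:R b4@12:L b5@14:L]
Beat 7 (R): throw ball2 h=6 -> lands@13:R; in-air after throw: [b1@8:L b3@9:R b4@12:L b2@13:R b5@14:L]
Beat 8 (L): throw ball1 h=2 -> lands@10:L; in-air after throw: [b3@9:R b1@10:L b4@12:L b2@13:R b5@14:L]
Beat 9 (R): throw ball3 h=2 -> lands@11:R; in-air after throw: [b1@10:L b3@11:R b4@12:L b2@13:R b5@14:L]
Beat 10 (L): throw ball1 h=5 -> lands@15:R; in-air after throw: [b3@11:R b4@12:L b2@13:R b5@14:L b1@15:R]
Ball 1: thrown@0 h=8 -> first land @8; rethrown@8 h=2 -> second land @10

Answer: 8 10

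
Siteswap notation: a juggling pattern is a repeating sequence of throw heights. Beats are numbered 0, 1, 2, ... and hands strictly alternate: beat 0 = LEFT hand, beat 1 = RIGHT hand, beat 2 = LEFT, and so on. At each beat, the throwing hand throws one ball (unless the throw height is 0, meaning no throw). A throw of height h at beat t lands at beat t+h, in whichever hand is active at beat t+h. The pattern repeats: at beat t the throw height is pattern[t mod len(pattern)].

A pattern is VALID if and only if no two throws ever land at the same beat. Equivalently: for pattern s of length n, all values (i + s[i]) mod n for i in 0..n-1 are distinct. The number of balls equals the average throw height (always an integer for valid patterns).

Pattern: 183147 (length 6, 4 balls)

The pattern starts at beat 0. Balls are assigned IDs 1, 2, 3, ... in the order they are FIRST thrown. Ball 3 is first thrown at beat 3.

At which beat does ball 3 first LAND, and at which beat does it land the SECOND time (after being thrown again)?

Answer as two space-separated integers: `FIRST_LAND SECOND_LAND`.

Beat 0 (L): throw ball1 h=1 -> lands@1:R; in-air after throw: [b1@1:R]
Beat 1 (R): throw ball1 h=8 -> lands@9:R; in-air after throw: [b1@9:R]
Beat 2 (L): throw ball2 h=3 -> lands@5:R; in-air after throw: [b2@5:R b1@9:R]
Beat 3 (R): throw ball3 h=1 -> lands@4:L; in-air after throw: [b3@4:L b2@5:R b1@9:R]
Beat 4 (L): throw ball3 h=4 -> lands@8:L; in-air after throw: [b2@5:R b3@8:L b1@9:R]
Beat 5 (R): throw ball2 h=7 -> lands@12:L; in-air after throw: [b3@8:L b1@9:R b2@12:L]
Beat 6 (L): throw ball4 h=1 -> lands@7:R; in-air after throw: [b4@7:R b3@8:L b1@9:R b2@12:L]
Beat 7 (R): throw ball4 h=8 -> lands@15:R; in-air after throw: [b3@8:L b1@9:R b2@12:L b4@15:R]
Beat 8 (L): throw ball3 h=3 -> lands@11:R; in-air after throw: [b1@9:R b3@11:R b2@12:L b4@15:R]
Ball 3: thrown@3 h=1 -> first land @4; rethrown@4 h=4 -> second land @8

Answer: 4 8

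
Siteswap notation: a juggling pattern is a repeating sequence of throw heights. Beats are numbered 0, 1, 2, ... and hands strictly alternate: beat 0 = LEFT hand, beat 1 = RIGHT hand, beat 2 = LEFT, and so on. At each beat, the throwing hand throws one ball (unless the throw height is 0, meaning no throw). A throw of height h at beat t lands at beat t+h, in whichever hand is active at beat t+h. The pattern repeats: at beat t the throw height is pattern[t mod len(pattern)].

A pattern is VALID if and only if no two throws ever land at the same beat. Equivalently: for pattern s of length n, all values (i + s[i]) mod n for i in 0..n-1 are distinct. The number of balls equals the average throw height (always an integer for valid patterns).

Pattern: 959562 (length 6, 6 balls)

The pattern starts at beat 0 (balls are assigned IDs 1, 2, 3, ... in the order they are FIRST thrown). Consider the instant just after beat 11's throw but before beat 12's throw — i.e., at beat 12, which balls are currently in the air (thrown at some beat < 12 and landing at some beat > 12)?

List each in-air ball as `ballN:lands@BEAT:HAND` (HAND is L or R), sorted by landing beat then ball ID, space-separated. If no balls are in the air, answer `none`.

Beat 0 (L): throw ball1 h=9 -> lands@9:R; in-air after throw: [b1@9:R]
Beat 1 (R): throw ball2 h=5 -> lands@6:L; in-air after throw: [b2@6:L b1@9:R]
Beat 2 (L): throw ball3 h=9 -> lands@11:R; in-air after throw: [b2@6:L b1@9:R b3@11:R]
Beat 3 (R): throw ball4 h=5 -> lands@8:L; in-air after throw: [b2@6:L b4@8:L b1@9:R b3@11:R]
Beat 4 (L): throw ball5 h=6 -> lands@10:L; in-air after throw: [b2@6:L b4@8:L b1@9:R b5@10:L b3@11:R]
Beat 5 (R): throw ball6 h=2 -> lands@7:R; in-air after throw: [b2@6:L b6@7:R b4@8:L b1@9:R b5@10:L b3@11:R]
Beat 6 (L): throw ball2 h=9 -> lands@15:R; in-air after throw: [b6@7:R b4@8:L b1@9:R b5@10:L b3@11:R b2@15:R]
Beat 7 (R): throw ball6 h=5 -> lands@12:L; in-air after throw: [b4@8:L b1@9:R b5@10:L b3@11:R b6@12:L b2@15:R]
Beat 8 (L): throw ball4 h=9 -> lands@17:R; in-air after throw: [b1@9:R b5@10:L b3@11:R b6@12:L b2@15:R b4@17:R]
Beat 9 (R): throw ball1 h=5 -> lands@14:L; in-air after throw: [b5@10:L b3@11:R b6@12:L b1@14:L b2@15:R b4@17:R]
Beat 10 (L): throw ball5 h=6 -> lands@16:L; in-air after throw: [b3@11:R b6@12:L b1@14:L b2@15:R b5@16:L b4@17:R]
Beat 11 (R): throw ball3 h=2 -> lands@13:R; in-air after throw: [b6@12:L b3@13:R b1@14:L b2@15:R b5@16:L b4@17:R]
Beat 12 (L): throw ball6 h=9 -> lands@21:R; in-air after throw: [b3@13:R b1@14:L b2@15:R b5@16:L b4@17:R b6@21:R]

Answer: ball3:lands@13:R ball1:lands@14:L ball2:lands@15:R ball5:lands@16:L ball4:lands@17:R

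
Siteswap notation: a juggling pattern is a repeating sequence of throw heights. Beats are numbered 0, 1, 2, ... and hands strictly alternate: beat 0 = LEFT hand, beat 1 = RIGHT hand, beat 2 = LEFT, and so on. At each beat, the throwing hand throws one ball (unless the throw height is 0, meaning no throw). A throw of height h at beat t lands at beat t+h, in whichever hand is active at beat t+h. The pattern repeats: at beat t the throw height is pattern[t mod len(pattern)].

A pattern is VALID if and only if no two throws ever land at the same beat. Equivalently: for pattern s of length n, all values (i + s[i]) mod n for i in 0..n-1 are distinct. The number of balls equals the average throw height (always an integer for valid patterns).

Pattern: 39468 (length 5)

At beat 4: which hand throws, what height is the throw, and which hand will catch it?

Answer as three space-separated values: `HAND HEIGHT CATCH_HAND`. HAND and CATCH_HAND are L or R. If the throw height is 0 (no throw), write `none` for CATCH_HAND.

Beat 4: 4 mod 2 = 0, so hand = L
Throw height = pattern[4 mod 5] = pattern[4] = 8
Lands at beat 4+8=12, 12 mod 2 = 0, so catch hand = L

Answer: L 8 L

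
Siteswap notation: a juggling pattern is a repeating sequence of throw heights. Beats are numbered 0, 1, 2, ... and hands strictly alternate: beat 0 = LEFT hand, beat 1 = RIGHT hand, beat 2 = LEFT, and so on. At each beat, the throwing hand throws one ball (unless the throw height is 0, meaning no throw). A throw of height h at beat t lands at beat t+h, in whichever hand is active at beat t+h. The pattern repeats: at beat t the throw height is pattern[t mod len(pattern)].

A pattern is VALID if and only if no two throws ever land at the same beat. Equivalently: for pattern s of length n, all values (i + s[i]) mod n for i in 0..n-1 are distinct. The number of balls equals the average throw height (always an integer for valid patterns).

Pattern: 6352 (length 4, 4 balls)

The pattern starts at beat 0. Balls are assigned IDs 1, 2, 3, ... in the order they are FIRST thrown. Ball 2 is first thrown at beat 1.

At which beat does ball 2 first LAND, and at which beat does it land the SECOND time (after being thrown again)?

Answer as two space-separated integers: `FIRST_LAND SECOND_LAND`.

Answer: 4 10

Derivation:
Beat 0 (L): throw ball1 h=6 -> lands@6:L; in-air after throw: [b1@6:L]
Beat 1 (R): throw ball2 h=3 -> lands@4:L; in-air after throw: [b2@4:L b1@6:L]
Beat 2 (L): throw ball3 h=5 -> lands@7:R; in-air after throw: [b2@4:L b1@6:L b3@7:R]
Beat 3 (R): throw ball4 h=2 -> lands@5:R; in-air after throw: [b2@4:L b4@5:R b1@6:L b3@7:R]
Beat 4 (L): throw ball2 h=6 -> lands@10:L; in-air after throw: [b4@5:R b1@6:L b3@7:R b2@10:L]
Beat 5 (R): throw ball4 h=3 -> lands@8:L; in-air after throw: [b1@6:L b3@7:R b4@8:L b2@10:L]
Beat 6 (L): throw ball1 h=5 -> lands@11:R; in-air after throw: [b3@7:R b4@8:L b2@10:L b1@11:R]
Beat 7 (R): throw ball3 h=2 -> lands@9:R; in-air after throw: [b4@8:L b3@9:R b2@10:L b1@11:R]
Beat 8 (L): throw ball4 h=6 -> lands@14:L; in-air after throw: [b3@9:R b2@10:L b1@11:R b4@14:L]
Beat 9 (R): throw ball3 h=3 -> lands@12:L; in-air after throw: [b2@10:L b1@11:R b3@12:L b4@14:L]
Beat 10 (L): throw ball2 h=5 -> lands@15:R; in-air after throw: [b1@11:R b3@12:L b4@14:L b2@15:R]
Ball 2: thrown@1 h=3 -> first land @4; rethrown@4 h=6 -> second land @10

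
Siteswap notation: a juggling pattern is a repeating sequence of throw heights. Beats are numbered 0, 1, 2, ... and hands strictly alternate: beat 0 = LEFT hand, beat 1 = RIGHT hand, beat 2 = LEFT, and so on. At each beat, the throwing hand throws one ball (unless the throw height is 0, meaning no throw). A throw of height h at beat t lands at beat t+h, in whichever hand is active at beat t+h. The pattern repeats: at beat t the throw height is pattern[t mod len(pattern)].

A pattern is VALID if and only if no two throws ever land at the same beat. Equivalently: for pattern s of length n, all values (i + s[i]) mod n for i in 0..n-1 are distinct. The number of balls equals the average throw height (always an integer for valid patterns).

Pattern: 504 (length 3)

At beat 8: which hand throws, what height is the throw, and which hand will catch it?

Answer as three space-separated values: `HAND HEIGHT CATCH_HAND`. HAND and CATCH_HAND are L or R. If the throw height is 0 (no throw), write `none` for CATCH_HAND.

Answer: L 4 L

Derivation:
Beat 8: 8 mod 2 = 0, so hand = L
Throw height = pattern[8 mod 3] = pattern[2] = 4
Lands at beat 8+4=12, 12 mod 2 = 0, so catch hand = L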